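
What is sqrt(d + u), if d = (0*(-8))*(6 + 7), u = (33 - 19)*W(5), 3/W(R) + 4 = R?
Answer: sqrt(42) ≈ 6.4807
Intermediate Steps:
W(R) = 3/(-4 + R)
u = 42 (u = (33 - 19)*(3/(-4 + 5)) = 14*(3/1) = 14*(3*1) = 14*3 = 42)
d = 0 (d = 0*13 = 0)
sqrt(d + u) = sqrt(0 + 42) = sqrt(42)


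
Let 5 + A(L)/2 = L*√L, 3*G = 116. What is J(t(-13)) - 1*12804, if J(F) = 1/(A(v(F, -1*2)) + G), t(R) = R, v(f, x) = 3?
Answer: -41126319/3212 - 27*√3/3212 ≈ -12804.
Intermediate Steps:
G = 116/3 (G = (⅓)*116 = 116/3 ≈ 38.667)
A(L) = -10 + 2*L^(3/2) (A(L) = -10 + 2*(L*√L) = -10 + 2*L^(3/2))
J(F) = 1/(86/3 + 6*√3) (J(F) = 1/((-10 + 2*3^(3/2)) + 116/3) = 1/((-10 + 2*(3*√3)) + 116/3) = 1/((-10 + 6*√3) + 116/3) = 1/(86/3 + 6*√3))
J(t(-13)) - 1*12804 = (129/3212 - 27*√3/3212) - 1*12804 = (129/3212 - 27*√3/3212) - 12804 = -41126319/3212 - 27*√3/3212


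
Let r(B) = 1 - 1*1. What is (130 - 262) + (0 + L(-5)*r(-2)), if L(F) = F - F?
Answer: -132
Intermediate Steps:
r(B) = 0 (r(B) = 1 - 1 = 0)
L(F) = 0
(130 - 262) + (0 + L(-5)*r(-2)) = (130 - 262) + (0 + 0*0) = -132 + (0 + 0) = -132 + 0 = -132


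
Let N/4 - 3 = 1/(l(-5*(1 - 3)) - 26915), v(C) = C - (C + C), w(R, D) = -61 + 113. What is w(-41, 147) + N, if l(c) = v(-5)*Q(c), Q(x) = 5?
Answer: 860478/13445 ≈ 64.000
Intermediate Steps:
w(R, D) = 52
v(C) = -C (v(C) = C - 2*C = -C)
l(c) = 25 (l(c) = -1*(-5)*5 = 5*5 = 25)
N = 161338/13445 (N = 12 + 4/(25 - 26915) = 12 + 4/(-26890) = 12 + 4*(-1/26890) = 12 - 2/13445 = 161338/13445 ≈ 12.000)
w(-41, 147) + N = 52 + 161338/13445 = 860478/13445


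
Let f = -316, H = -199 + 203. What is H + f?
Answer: -312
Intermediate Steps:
H = 4
H + f = 4 - 316 = -312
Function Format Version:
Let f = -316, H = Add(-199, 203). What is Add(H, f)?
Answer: -312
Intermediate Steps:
H = 4
Add(H, f) = Add(4, -316) = -312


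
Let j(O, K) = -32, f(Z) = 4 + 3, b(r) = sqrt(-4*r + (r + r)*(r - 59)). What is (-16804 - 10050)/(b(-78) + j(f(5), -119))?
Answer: -214832/5165 - 13427*sqrt(5421)/5165 ≈ -233.00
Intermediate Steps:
b(r) = sqrt(-4*r + 2*r*(-59 + r)) (b(r) = sqrt(-4*r + (2*r)*(-59 + r)) = sqrt(-4*r + 2*r*(-59 + r)))
f(Z) = 7
(-16804 - 10050)/(b(-78) + j(f(5), -119)) = (-16804 - 10050)/(sqrt(2)*sqrt(-78*(-61 - 78)) - 32) = -26854/(sqrt(2)*sqrt(-78*(-139)) - 32) = -26854/(sqrt(2)*sqrt(10842) - 32) = -26854/(2*sqrt(5421) - 32) = -26854/(-32 + 2*sqrt(5421))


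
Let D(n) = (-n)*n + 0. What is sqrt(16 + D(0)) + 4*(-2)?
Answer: -4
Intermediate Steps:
D(n) = -n**2 (D(n) = -n**2 + 0 = -n**2)
sqrt(16 + D(0)) + 4*(-2) = sqrt(16 - 1*0**2) + 4*(-2) = sqrt(16 - 1*0) - 8 = sqrt(16 + 0) - 8 = sqrt(16) - 8 = 4 - 8 = -4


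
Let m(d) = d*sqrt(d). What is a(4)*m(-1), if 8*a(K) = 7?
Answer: -7*I/8 ≈ -0.875*I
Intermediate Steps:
m(d) = d**(3/2)
a(K) = 7/8 (a(K) = (1/8)*7 = 7/8)
a(4)*m(-1) = 7*(-1)**(3/2)/8 = 7*(-I)/8 = -7*I/8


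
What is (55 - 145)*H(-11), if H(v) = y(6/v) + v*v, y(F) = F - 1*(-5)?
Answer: -124200/11 ≈ -11291.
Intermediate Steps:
y(F) = 5 + F (y(F) = F + 5 = 5 + F)
H(v) = 5 + v² + 6/v (H(v) = (5 + 6/v) + v*v = (5 + 6/v) + v² = 5 + v² + 6/v)
(55 - 145)*H(-11) = (55 - 145)*(5 + (-11)² + 6/(-11)) = -90*(5 + 121 + 6*(-1/11)) = -90*(5 + 121 - 6/11) = -90*1380/11 = -124200/11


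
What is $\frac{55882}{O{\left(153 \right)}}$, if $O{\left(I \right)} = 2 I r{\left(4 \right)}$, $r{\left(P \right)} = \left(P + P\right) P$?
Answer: $\frac{27941}{4896} \approx 5.7069$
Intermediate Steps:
$r{\left(P \right)} = 2 P^{2}$ ($r{\left(P \right)} = 2 P P = 2 P^{2}$)
$O{\left(I \right)} = 64 I$ ($O{\left(I \right)} = 2 I 2 \cdot 4^{2} = 2 I 2 \cdot 16 = 2 I 32 = 64 I$)
$\frac{55882}{O{\left(153 \right)}} = \frac{55882}{64 \cdot 153} = \frac{55882}{9792} = 55882 \cdot \frac{1}{9792} = \frac{27941}{4896}$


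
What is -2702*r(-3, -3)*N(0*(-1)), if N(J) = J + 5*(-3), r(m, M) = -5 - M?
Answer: -81060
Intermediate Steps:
N(J) = -15 + J (N(J) = J - 15 = -15 + J)
-2702*r(-3, -3)*N(0*(-1)) = -2702*(-5 - 1*(-3))*(-15 + 0*(-1)) = -2702*(-5 + 3)*(-15 + 0) = -(-5404)*(-15) = -2702*30 = -81060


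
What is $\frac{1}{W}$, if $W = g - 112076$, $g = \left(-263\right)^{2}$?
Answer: $- \frac{1}{42907} \approx -2.3306 \cdot 10^{-5}$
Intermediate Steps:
$g = 69169$
$W = -42907$ ($W = 69169 - 112076 = -42907$)
$\frac{1}{W} = \frac{1}{-42907} = - \frac{1}{42907}$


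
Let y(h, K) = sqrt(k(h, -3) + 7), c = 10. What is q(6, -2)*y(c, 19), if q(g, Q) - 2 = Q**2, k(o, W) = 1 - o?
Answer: 6*I*sqrt(2) ≈ 8.4853*I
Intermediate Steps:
y(h, K) = sqrt(8 - h) (y(h, K) = sqrt((1 - h) + 7) = sqrt(8 - h))
q(g, Q) = 2 + Q**2
q(6, -2)*y(c, 19) = (2 + (-2)**2)*sqrt(8 - 1*10) = (2 + 4)*sqrt(8 - 10) = 6*sqrt(-2) = 6*(I*sqrt(2)) = 6*I*sqrt(2)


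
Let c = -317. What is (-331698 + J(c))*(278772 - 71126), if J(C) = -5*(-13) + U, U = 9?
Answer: -68860397104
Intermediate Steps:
J(C) = 74 (J(C) = -5*(-13) + 9 = 65 + 9 = 74)
(-331698 + J(c))*(278772 - 71126) = (-331698 + 74)*(278772 - 71126) = -331624*207646 = -68860397104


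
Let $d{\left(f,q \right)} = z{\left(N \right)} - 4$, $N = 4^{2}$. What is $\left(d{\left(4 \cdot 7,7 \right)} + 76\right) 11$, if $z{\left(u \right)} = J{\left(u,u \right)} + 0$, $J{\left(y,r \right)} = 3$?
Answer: $825$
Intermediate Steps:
$N = 16$
$z{\left(u \right)} = 3$ ($z{\left(u \right)} = 3 + 0 = 3$)
$d{\left(f,q \right)} = -1$ ($d{\left(f,q \right)} = 3 - 4 = -1$)
$\left(d{\left(4 \cdot 7,7 \right)} + 76\right) 11 = \left(-1 + 76\right) 11 = 75 \cdot 11 = 825$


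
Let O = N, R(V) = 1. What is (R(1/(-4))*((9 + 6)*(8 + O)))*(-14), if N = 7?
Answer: -3150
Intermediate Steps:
O = 7
(R(1/(-4))*((9 + 6)*(8 + O)))*(-14) = (1*((9 + 6)*(8 + 7)))*(-14) = (1*(15*15))*(-14) = (1*225)*(-14) = 225*(-14) = -3150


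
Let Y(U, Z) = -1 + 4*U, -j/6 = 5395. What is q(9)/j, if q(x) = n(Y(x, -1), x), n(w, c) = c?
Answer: -3/10790 ≈ -0.00027804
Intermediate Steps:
j = -32370 (j = -6*5395 = -32370)
q(x) = x
q(9)/j = 9/(-32370) = 9*(-1/32370) = -3/10790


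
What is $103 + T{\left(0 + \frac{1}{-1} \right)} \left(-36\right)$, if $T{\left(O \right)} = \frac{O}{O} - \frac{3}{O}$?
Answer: $-41$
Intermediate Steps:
$T{\left(O \right)} = 1 - \frac{3}{O}$
$103 + T{\left(0 + \frac{1}{-1} \right)} \left(-36\right) = 103 + \frac{-3 + \left(0 + \frac{1}{-1}\right)}{0 + \frac{1}{-1}} \left(-36\right) = 103 + \frac{-3 + \left(0 - 1\right)}{0 - 1} \left(-36\right) = 103 + \frac{-3 - 1}{-1} \left(-36\right) = 103 + \left(-1\right) \left(-4\right) \left(-36\right) = 103 + 4 \left(-36\right) = 103 - 144 = -41$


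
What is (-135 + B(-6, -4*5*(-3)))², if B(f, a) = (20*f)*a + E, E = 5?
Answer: 53728900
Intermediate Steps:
B(f, a) = 5 + 20*a*f (B(f, a) = (20*f)*a + 5 = 20*a*f + 5 = 5 + 20*a*f)
(-135 + B(-6, -4*5*(-3)))² = (-135 + (5 + 20*(-4*5*(-3))*(-6)))² = (-135 + (5 + 20*(-20*(-3))*(-6)))² = (-135 + (5 + 20*60*(-6)))² = (-135 + (5 - 7200))² = (-135 - 7195)² = (-7330)² = 53728900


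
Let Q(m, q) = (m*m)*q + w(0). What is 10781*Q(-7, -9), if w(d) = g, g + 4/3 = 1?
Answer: -14274044/3 ≈ -4.7580e+6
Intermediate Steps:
g = -⅓ (g = -4/3 + 1 = -⅓ ≈ -0.33333)
w(d) = -⅓
Q(m, q) = -⅓ + q*m² (Q(m, q) = (m*m)*q - ⅓ = m²*q - ⅓ = q*m² - ⅓ = -⅓ + q*m²)
10781*Q(-7, -9) = 10781*(-⅓ - 9*(-7)²) = 10781*(-⅓ - 9*49) = 10781*(-⅓ - 441) = 10781*(-1324/3) = -14274044/3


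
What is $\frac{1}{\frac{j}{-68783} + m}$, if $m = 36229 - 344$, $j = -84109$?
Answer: $\frac{68783}{2468362064} \approx 2.7866 \cdot 10^{-5}$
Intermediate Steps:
$m = 35885$
$\frac{1}{\frac{j}{-68783} + m} = \frac{1}{- \frac{84109}{-68783} + 35885} = \frac{1}{\left(-84109\right) \left(- \frac{1}{68783}\right) + 35885} = \frac{1}{\frac{84109}{68783} + 35885} = \frac{1}{\frac{2468362064}{68783}} = \frac{68783}{2468362064}$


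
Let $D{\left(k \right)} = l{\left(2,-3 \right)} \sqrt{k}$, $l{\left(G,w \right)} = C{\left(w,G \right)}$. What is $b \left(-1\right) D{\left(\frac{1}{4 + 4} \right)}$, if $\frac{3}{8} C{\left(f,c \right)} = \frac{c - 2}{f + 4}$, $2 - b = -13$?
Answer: $0$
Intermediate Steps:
$b = 15$ ($b = 2 - -13 = 2 + 13 = 15$)
$C{\left(f,c \right)} = \frac{8 \left(-2 + c\right)}{3 \left(4 + f\right)}$ ($C{\left(f,c \right)} = \frac{8 \frac{c - 2}{f + 4}}{3} = \frac{8 \frac{-2 + c}{4 + f}}{3} = \frac{8 \left(-2 + c\right)}{3 \left(4 + f\right)}$)
$l{\left(G,w \right)} = \frac{8 \left(-2 + G\right)}{3 \left(4 + w\right)}$
$D{\left(k \right)} = 0$ ($D{\left(k \right)} = \frac{8 \left(-2 + 2\right)}{3 \left(4 - 3\right)} \sqrt{k} = \frac{8}{3} \cdot 1^{-1} \cdot 0 \sqrt{k} = \frac{8}{3} \cdot 1 \cdot 0 \sqrt{k} = 0 \sqrt{k} = 0$)
$b \left(-1\right) D{\left(\frac{1}{4 + 4} \right)} = 15 \left(-1\right) 0 = \left(-15\right) 0 = 0$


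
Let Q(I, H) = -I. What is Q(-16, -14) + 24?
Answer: 40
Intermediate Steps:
Q(-16, -14) + 24 = -1*(-16) + 24 = 16 + 24 = 40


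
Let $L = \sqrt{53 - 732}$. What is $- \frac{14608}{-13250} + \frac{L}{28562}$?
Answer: $\frac{7304}{6625} + \frac{i \sqrt{679}}{28562} \approx 1.1025 + 0.00091232 i$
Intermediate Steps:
$L = i \sqrt{679}$ ($L = \sqrt{-679} = i \sqrt{679} \approx 26.058 i$)
$- \frac{14608}{-13250} + \frac{L}{28562} = - \frac{14608}{-13250} + \frac{i \sqrt{679}}{28562} = \left(-14608\right) \left(- \frac{1}{13250}\right) + i \sqrt{679} \cdot \frac{1}{28562} = \frac{7304}{6625} + \frac{i \sqrt{679}}{28562}$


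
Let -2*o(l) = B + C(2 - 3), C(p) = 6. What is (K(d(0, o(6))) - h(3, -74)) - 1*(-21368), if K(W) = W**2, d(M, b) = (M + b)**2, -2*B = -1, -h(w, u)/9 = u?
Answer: 5328273/256 ≈ 20814.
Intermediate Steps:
h(w, u) = -9*u
B = 1/2 (B = -1/2*(-1) = 1/2 ≈ 0.50000)
o(l) = -13/4 (o(l) = -(1/2 + 6)/2 = -1/2*13/2 = -13/4)
(K(d(0, o(6))) - h(3, -74)) - 1*(-21368) = (((0 - 13/4)**2)**2 - (-9)*(-74)) - 1*(-21368) = (((-13/4)**2)**2 - 1*666) + 21368 = ((169/16)**2 - 666) + 21368 = (28561/256 - 666) + 21368 = -141935/256 + 21368 = 5328273/256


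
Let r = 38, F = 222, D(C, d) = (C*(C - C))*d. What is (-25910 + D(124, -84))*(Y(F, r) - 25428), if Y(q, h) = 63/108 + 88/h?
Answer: 75099137465/114 ≈ 6.5876e+8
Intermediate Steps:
D(C, d) = 0 (D(C, d) = (C*0)*d = 0*d = 0)
Y(q, h) = 7/12 + 88/h (Y(q, h) = 63*(1/108) + 88/h = 7/12 + 88/h)
(-25910 + D(124, -84))*(Y(F, r) - 25428) = (-25910 + 0)*((7/12 + 88/38) - 25428) = -25910*((7/12 + 88*(1/38)) - 25428) = -25910*((7/12 + 44/19) - 25428) = -25910*(661/228 - 25428) = -25910*(-5796923/228) = 75099137465/114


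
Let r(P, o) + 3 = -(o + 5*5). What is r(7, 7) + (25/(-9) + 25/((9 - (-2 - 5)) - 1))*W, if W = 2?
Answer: -335/9 ≈ -37.222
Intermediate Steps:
r(P, o) = -28 - o (r(P, o) = -3 - (o + 5*5) = -3 - (o + 25) = -3 - (25 + o) = -3 + (-25 - o) = -28 - o)
r(7, 7) + (25/(-9) + 25/((9 - (-2 - 5)) - 1))*W = (-28 - 1*7) + (25/(-9) + 25/((9 - (-2 - 5)) - 1))*2 = (-28 - 7) + (25*(-1/9) + 25/((9 - 1*(-7)) - 1))*2 = -35 + (-25/9 + 25/((9 + 7) - 1))*2 = -35 + (-25/9 + 25/(16 - 1))*2 = -35 + (-25/9 + 25/15)*2 = -35 + (-25/9 + 25*(1/15))*2 = -35 + (-25/9 + 5/3)*2 = -35 - 10/9*2 = -35 - 20/9 = -335/9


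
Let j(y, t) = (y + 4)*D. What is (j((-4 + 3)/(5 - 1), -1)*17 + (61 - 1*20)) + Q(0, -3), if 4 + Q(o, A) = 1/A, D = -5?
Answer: -3385/12 ≈ -282.08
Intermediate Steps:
Q(o, A) = -4 + 1/A
j(y, t) = -20 - 5*y (j(y, t) = (y + 4)*(-5) = (4 + y)*(-5) = -20 - 5*y)
(j((-4 + 3)/(5 - 1), -1)*17 + (61 - 1*20)) + Q(0, -3) = ((-20 - 5*(-4 + 3)/(5 - 1))*17 + (61 - 1*20)) + (-4 + 1/(-3)) = ((-20 - (-5)/4)*17 + (61 - 20)) + (-4 - ⅓) = ((-20 - (-5)/4)*17 + 41) - 13/3 = ((-20 - 5*(-¼))*17 + 41) - 13/3 = ((-20 + 5/4)*17 + 41) - 13/3 = (-75/4*17 + 41) - 13/3 = (-1275/4 + 41) - 13/3 = -1111/4 - 13/3 = -3385/12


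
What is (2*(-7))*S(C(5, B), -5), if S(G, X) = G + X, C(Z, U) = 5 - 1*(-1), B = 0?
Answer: -14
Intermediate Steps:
C(Z, U) = 6 (C(Z, U) = 5 + 1 = 6)
(2*(-7))*S(C(5, B), -5) = (2*(-7))*(6 - 5) = -14*1 = -14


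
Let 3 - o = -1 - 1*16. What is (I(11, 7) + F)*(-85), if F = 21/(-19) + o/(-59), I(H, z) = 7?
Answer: -529380/1121 ≈ -472.24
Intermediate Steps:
o = 20 (o = 3 - (-1 - 1*16) = 3 - (-1 - 16) = 3 - 1*(-17) = 3 + 17 = 20)
F = -1619/1121 (F = 21/(-19) + 20/(-59) = 21*(-1/19) + 20*(-1/59) = -21/19 - 20/59 = -1619/1121 ≈ -1.4442)
(I(11, 7) + F)*(-85) = (7 - 1619/1121)*(-85) = (6228/1121)*(-85) = -529380/1121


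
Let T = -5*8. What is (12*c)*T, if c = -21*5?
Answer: 50400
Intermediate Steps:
c = -105
T = -40
(12*c)*T = (12*(-105))*(-40) = -1260*(-40) = 50400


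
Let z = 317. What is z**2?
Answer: 100489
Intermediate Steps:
z**2 = 317**2 = 100489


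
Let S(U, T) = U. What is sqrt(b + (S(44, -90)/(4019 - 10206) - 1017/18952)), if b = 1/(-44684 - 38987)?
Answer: I*sqrt(2765061018061609600914)/213281060524 ≈ 0.24655*I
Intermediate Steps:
b = -1/83671 (b = 1/(-83671) = -1/83671 ≈ -1.1952e-5)
sqrt(b + (S(44, -90)/(4019 - 10206) - 1017/18952)) = sqrt(-1/83671 + (44/(4019 - 10206) - 1017/18952)) = sqrt(-1/83671 + (44/(-6187) - 1017*1/18952)) = sqrt(-1/83671 + (44*(-1/6187) - 1017/18952)) = sqrt(-1/83671 + (-44/6187 - 1017/18952)) = sqrt(-1/83671 - 309829/5098088) = sqrt(-25928800347/426562121048) = I*sqrt(2765061018061609600914)/213281060524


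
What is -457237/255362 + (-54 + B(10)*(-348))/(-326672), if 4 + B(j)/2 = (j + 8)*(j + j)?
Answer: -21520040201/20854903816 ≈ -1.0319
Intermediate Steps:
B(j) = -8 + 4*j*(8 + j) (B(j) = -8 + 2*((j + 8)*(j + j)) = -8 + 2*((8 + j)*(2*j)) = -8 + 2*(2*j*(8 + j)) = -8 + 4*j*(8 + j))
-457237/255362 + (-54 + B(10)*(-348))/(-326672) = -457237/255362 + (-54 + (-8 + 4*10² + 32*10)*(-348))/(-326672) = -457237*1/255362 + (-54 + (-8 + 4*100 + 320)*(-348))*(-1/326672) = -457237/255362 + (-54 + (-8 + 400 + 320)*(-348))*(-1/326672) = -457237/255362 + (-54 + 712*(-348))*(-1/326672) = -457237/255362 + (-54 - 247776)*(-1/326672) = -457237/255362 - 247830*(-1/326672) = -457237/255362 + 123915/163336 = -21520040201/20854903816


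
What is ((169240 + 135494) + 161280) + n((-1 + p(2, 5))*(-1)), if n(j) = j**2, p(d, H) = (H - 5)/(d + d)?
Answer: 466015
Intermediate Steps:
p(d, H) = (-5 + H)/(2*d) (p(d, H) = (-5 + H)/((2*d)) = (-5 + H)*(1/(2*d)) = (-5 + H)/(2*d))
((169240 + 135494) + 161280) + n((-1 + p(2, 5))*(-1)) = ((169240 + 135494) + 161280) + ((-1 + (1/2)*(-5 + 5)/2)*(-1))**2 = (304734 + 161280) + ((-1 + (1/2)*(1/2)*0)*(-1))**2 = 466014 + ((-1 + 0)*(-1))**2 = 466014 + (-1*(-1))**2 = 466014 + 1**2 = 466014 + 1 = 466015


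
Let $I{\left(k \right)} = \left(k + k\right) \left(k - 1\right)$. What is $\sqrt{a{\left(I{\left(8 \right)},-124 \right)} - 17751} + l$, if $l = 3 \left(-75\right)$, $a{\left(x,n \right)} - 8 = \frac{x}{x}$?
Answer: $-225 + i \sqrt{17742} \approx -225.0 + 133.2 i$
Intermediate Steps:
$I{\left(k \right)} = 2 k \left(-1 + k\right)$
$a{\left(x,n \right)} = 9$ ($a{\left(x,n \right)} = 8 + \frac{x}{x} = 8 + 1 = 9$)
$l = -225$
$\sqrt{a{\left(I{\left(8 \right)},-124 \right)} - 17751} + l = \sqrt{9 - 17751} - 225 = \sqrt{-17742} - 225 = i \sqrt{17742} - 225 = -225 + i \sqrt{17742}$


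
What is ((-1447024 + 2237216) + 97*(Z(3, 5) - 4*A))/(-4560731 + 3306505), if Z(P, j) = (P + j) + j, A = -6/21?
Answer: -5540947/8779582 ≈ -0.63112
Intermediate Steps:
A = -2/7 (A = -6*1/21 = -2/7 ≈ -0.28571)
Z(P, j) = P + 2*j
((-1447024 + 2237216) + 97*(Z(3, 5) - 4*A))/(-4560731 + 3306505) = ((-1447024 + 2237216) + 97*((3 + 2*5) - 4*(-2/7)))/(-4560731 + 3306505) = (790192 + 97*((3 + 10) + 8/7))/(-1254226) = (790192 + 97*(13 + 8/7))*(-1/1254226) = (790192 + 97*(99/7))*(-1/1254226) = (790192 + 9603/7)*(-1/1254226) = (5540947/7)*(-1/1254226) = -5540947/8779582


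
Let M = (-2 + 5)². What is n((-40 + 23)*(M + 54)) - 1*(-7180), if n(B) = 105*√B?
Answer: 7180 + 315*I*√119 ≈ 7180.0 + 3436.2*I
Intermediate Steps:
M = 9 (M = 3² = 9)
n((-40 + 23)*(M + 54)) - 1*(-7180) = 105*√((-40 + 23)*(9 + 54)) - 1*(-7180) = 105*√(-17*63) + 7180 = 105*√(-1071) + 7180 = 105*(3*I*√119) + 7180 = 315*I*√119 + 7180 = 7180 + 315*I*√119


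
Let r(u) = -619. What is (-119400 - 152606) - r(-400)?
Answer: -271387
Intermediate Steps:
(-119400 - 152606) - r(-400) = (-119400 - 152606) - 1*(-619) = -272006 + 619 = -271387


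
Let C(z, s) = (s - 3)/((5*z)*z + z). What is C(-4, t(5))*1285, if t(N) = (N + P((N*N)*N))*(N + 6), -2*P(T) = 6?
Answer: 1285/4 ≈ 321.25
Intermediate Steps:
P(T) = -3 (P(T) = -1/2*6 = -3)
t(N) = (-3 + N)*(6 + N) (t(N) = (N - 3)*(N + 6) = (-3 + N)*(6 + N))
C(z, s) = (-3 + s)/(z + 5*z**2) (C(z, s) = (-3 + s)/(5*z**2 + z) = (-3 + s)/(z + 5*z**2))
C(-4, t(5))*1285 = ((-3 + (-18 + 5**2 + 3*5))/((-4)*(1 + 5*(-4))))*1285 = -(-3 + (-18 + 25 + 15))/(4*(1 - 20))*1285 = -1/4*(-3 + 22)/(-19)*1285 = -1/4*(-1/19)*19*1285 = (1/4)*1285 = 1285/4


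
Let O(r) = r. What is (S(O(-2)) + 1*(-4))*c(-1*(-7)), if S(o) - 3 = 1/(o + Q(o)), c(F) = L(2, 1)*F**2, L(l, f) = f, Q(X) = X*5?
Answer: -637/12 ≈ -53.083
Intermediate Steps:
Q(X) = 5*X
c(F) = F**2 (c(F) = 1*F**2 = F**2)
S(o) = 3 + 1/(6*o) (S(o) = 3 + 1/(o + 5*o) = 3 + 1/(6*o))
(S(O(-2)) + 1*(-4))*c(-1*(-7)) = ((3 + (1/6)/(-2)) + 1*(-4))*(-1*(-7))**2 = ((3 + (1/6)*(-1/2)) - 4)*7**2 = ((3 - 1/12) - 4)*49 = (35/12 - 4)*49 = -13/12*49 = -637/12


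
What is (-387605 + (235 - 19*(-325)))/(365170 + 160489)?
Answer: -381195/525659 ≈ -0.72518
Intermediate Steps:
(-387605 + (235 - 19*(-325)))/(365170 + 160489) = (-387605 + (235 + 6175))/525659 = (-387605 + 6410)*(1/525659) = -381195*1/525659 = -381195/525659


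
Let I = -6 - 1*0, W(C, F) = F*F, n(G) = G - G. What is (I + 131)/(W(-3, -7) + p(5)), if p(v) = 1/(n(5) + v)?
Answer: 625/246 ≈ 2.5406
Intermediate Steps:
n(G) = 0
W(C, F) = F²
p(v) = 1/v (p(v) = 1/(0 + v) = 1/v)
I = -6 (I = -6 + 0 = -6)
(I + 131)/(W(-3, -7) + p(5)) = (-6 + 131)/((-7)² + 1/5) = 125/(49 + ⅕) = 125/(246/5) = 125*(5/246) = 625/246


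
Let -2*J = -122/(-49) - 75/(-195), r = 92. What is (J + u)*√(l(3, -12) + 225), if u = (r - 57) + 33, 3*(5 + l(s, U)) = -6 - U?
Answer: 84801*√222/1274 ≈ 991.76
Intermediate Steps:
l(s, U) = -7 - U/3 (l(s, U) = -5 + (-6 - U)/3 = -5 + (-2 - U/3) = -7 - U/3)
J = -1831/1274 (J = -(-122/(-49) - 75/(-195))/2 = -(-122*(-1/49) - 75*(-1/195))/2 = -(122/49 + 5/13)/2 = -½*1831/637 = -1831/1274 ≈ -1.4372)
u = 68 (u = (92 - 57) + 33 = 35 + 33 = 68)
(J + u)*√(l(3, -12) + 225) = (-1831/1274 + 68)*√((-7 - ⅓*(-12)) + 225) = 84801*√((-7 + 4) + 225)/1274 = 84801*√(-3 + 225)/1274 = 84801*√222/1274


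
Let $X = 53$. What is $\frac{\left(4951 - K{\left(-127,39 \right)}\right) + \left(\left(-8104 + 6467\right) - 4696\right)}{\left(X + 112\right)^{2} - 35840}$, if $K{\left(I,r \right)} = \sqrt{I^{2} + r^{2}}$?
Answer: $\frac{1382}{8615} + \frac{\sqrt{706}}{1723} \approx 0.17584$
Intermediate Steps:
$\frac{\left(4951 - K{\left(-127,39 \right)}\right) + \left(\left(-8104 + 6467\right) - 4696\right)}{\left(X + 112\right)^{2} - 35840} = \frac{\left(4951 - \sqrt{\left(-127\right)^{2} + 39^{2}}\right) + \left(\left(-8104 + 6467\right) - 4696\right)}{\left(53 + 112\right)^{2} - 35840} = \frac{\left(4951 - \sqrt{16129 + 1521}\right) - 6333}{165^{2} - 35840} = \frac{\left(4951 - \sqrt{17650}\right) - 6333}{27225 - 35840} = \frac{\left(4951 - 5 \sqrt{706}\right) - 6333}{-8615} = \left(\left(4951 - 5 \sqrt{706}\right) - 6333\right) \left(- \frac{1}{8615}\right) = \left(-1382 - 5 \sqrt{706}\right) \left(- \frac{1}{8615}\right) = \frac{1382}{8615} + \frac{\sqrt{706}}{1723}$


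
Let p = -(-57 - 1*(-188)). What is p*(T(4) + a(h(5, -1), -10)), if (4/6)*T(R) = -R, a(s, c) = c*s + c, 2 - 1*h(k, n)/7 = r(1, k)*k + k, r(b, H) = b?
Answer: -71264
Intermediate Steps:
h(k, n) = 14 - 14*k (h(k, n) = 14 - 7*(1*k + k) = 14 - 7*(k + k) = 14 - 14*k)
a(s, c) = c + c*s
T(R) = -3*R/2 (T(R) = 3*(-R)/2 = -3*R/2)
p = -131 (p = -(-57 + 188) = -1*131 = -131)
p*(T(4) + a(h(5, -1), -10)) = -131*(-3/2*4 - 10*(1 + (14 - 14*5))) = -131*(-6 - 10*(1 + (14 - 70))) = -131*(-6 - 10*(1 - 56)) = -131*(-6 - 10*(-55)) = -131*(-6 + 550) = -131*544 = -71264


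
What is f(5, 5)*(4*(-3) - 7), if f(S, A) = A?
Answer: -95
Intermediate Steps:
f(5, 5)*(4*(-3) - 7) = 5*(4*(-3) - 7) = 5*(-12 - 7) = 5*(-19) = -95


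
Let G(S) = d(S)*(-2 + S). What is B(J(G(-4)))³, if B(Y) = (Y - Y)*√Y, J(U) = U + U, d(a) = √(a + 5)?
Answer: 0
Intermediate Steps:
d(a) = √(5 + a)
G(S) = √(5 + S)*(-2 + S)
J(U) = 2*U
B(Y) = 0 (B(Y) = 0*√Y = 0)
B(J(G(-4)))³ = 0³ = 0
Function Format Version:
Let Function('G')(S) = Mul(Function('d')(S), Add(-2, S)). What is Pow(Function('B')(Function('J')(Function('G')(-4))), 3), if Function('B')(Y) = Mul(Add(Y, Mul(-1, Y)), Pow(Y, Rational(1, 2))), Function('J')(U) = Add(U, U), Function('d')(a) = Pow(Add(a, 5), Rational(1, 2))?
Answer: 0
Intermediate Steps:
Function('d')(a) = Pow(Add(5, a), Rational(1, 2))
Function('G')(S) = Mul(Pow(Add(5, S), Rational(1, 2)), Add(-2, S))
Function('J')(U) = Mul(2, U)
Function('B')(Y) = 0 (Function('B')(Y) = Mul(0, Pow(Y, Rational(1, 2))) = 0)
Pow(Function('B')(Function('J')(Function('G')(-4))), 3) = Pow(0, 3) = 0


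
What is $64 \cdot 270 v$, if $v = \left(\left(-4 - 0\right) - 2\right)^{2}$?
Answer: $622080$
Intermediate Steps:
$v = 36$ ($v = \left(\left(-4 + 0\right) - 2\right)^{2} = \left(-4 - 2\right)^{2} = \left(-6\right)^{2} = 36$)
$64 \cdot 270 v = 64 \cdot 270 \cdot 36 = 17280 \cdot 36 = 622080$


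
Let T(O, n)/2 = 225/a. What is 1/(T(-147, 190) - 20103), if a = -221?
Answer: -221/4443213 ≈ -4.9739e-5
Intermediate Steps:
T(O, n) = -450/221 (T(O, n) = 2*(225/(-221)) = 2*(225*(-1/221)) = 2*(-225/221) = -450/221)
1/(T(-147, 190) - 20103) = 1/(-450/221 - 20103) = 1/(-4443213/221) = -221/4443213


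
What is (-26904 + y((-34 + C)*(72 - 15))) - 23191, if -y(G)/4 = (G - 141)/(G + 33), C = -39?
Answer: -8617057/172 ≈ -50099.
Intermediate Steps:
y(G) = -4*(-141 + G)/(33 + G) (y(G) = -4*(G - 141)/(G + 33) = -4*(-141 + G)/(33 + G))
(-26904 + y((-34 + C)*(72 - 15))) - 23191 = (-26904 + 4*(141 - (-34 - 39)*(72 - 15))/(33 + (-34 - 39)*(72 - 15))) - 23191 = (-26904 + 4*(141 - (-73)*57)/(33 - 73*57)) - 23191 = (-26904 + 4*(141 - 1*(-4161))/(33 - 4161)) - 23191 = (-26904 + 4*(141 + 4161)/(-4128)) - 23191 = (-26904 + 4*(-1/4128)*4302) - 23191 = (-26904 - 717/172) - 23191 = -4628205/172 - 23191 = -8617057/172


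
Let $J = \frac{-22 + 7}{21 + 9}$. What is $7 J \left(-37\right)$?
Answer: $\frac{259}{2} \approx 129.5$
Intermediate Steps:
$J = - \frac{1}{2}$ ($J = - \frac{15}{30} = \left(-15\right) \frac{1}{30} = - \frac{1}{2} \approx -0.5$)
$7 J \left(-37\right) = 7 \left(- \frac{1}{2}\right) \left(-37\right) = \left(- \frac{7}{2}\right) \left(-37\right) = \frac{259}{2}$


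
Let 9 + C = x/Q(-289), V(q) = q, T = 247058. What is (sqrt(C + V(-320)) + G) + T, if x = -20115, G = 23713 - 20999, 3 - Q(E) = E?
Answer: 249772 + I*sqrt(8481359)/146 ≈ 2.4977e+5 + 19.947*I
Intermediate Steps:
Q(E) = 3 - E
G = 2714
C = -22743/292 (C = -9 - 20115/(3 - 1*(-289)) = -9 - 20115/(3 + 289) = -9 - 20115/292 = -22743/292 ≈ -77.887)
(sqrt(C + V(-320)) + G) + T = (sqrt(-22743/292 - 320) + 2714) + 247058 = (sqrt(-116183/292) + 2714) + 247058 = (I*sqrt(8481359)/146 + 2714) + 247058 = (2714 + I*sqrt(8481359)/146) + 247058 = 249772 + I*sqrt(8481359)/146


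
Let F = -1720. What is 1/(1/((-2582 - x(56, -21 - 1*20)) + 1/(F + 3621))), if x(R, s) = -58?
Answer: -4798123/1901 ≈ -2524.0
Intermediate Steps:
1/(1/((-2582 - x(56, -21 - 1*20)) + 1/(F + 3621))) = 1/(1/((-2582 - 1*(-58)) + 1/(-1720 + 3621))) = 1/(1/((-2582 + 58) + 1/1901)) = 1/(1/(-2524 + 1/1901)) = 1/(1/(-4798123/1901)) = 1/(-1901/4798123) = -4798123/1901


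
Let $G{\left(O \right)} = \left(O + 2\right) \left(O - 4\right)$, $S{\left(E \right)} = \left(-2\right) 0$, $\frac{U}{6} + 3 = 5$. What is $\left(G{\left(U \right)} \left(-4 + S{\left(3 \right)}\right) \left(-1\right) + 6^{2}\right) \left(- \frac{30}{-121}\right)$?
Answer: $120$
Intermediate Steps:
$U = 12$ ($U = -18 + 6 \cdot 5 = -18 + 30 = 12$)
$S{\left(E \right)} = 0$
$G{\left(O \right)} = \left(-4 + O\right) \left(2 + O\right)$ ($G{\left(O \right)} = \left(2 + O\right) \left(-4 + O\right) = \left(-4 + O\right) \left(2 + O\right)$)
$\left(G{\left(U \right)} \left(-4 + S{\left(3 \right)}\right) \left(-1\right) + 6^{2}\right) \left(- \frac{30}{-121}\right) = \left(\left(-8 + 12^{2} - 24\right) \left(-4 + 0\right) \left(-1\right) + 6^{2}\right) \left(- \frac{30}{-121}\right) = \left(\left(-8 + 144 - 24\right) \left(-4\right) \left(-1\right) + 36\right) \left(\left(-30\right) \left(- \frac{1}{121}\right)\right) = \left(112 \left(-4\right) \left(-1\right) + 36\right) \frac{30}{121} = \left(\left(-448\right) \left(-1\right) + 36\right) \frac{30}{121} = \left(448 + 36\right) \frac{30}{121} = 484 \cdot \frac{30}{121} = 120$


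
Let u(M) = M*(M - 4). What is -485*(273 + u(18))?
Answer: -254625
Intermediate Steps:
u(M) = M*(-4 + M)
-485*(273 + u(18)) = -485*(273 + 18*(-4 + 18)) = -485*(273 + 18*14) = -485*(273 + 252) = -485*525 = -254625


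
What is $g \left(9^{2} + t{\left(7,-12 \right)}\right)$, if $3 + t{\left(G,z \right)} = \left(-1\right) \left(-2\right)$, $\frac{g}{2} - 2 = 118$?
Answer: $19200$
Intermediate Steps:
$g = 240$ ($g = 4 + 2 \cdot 118 = 4 + 236 = 240$)
$t{\left(G,z \right)} = -1$ ($t{\left(G,z \right)} = -3 - -2 = -3 + 2 = -1$)
$g \left(9^{2} + t{\left(7,-12 \right)}\right) = 240 \left(9^{2} - 1\right) = 240 \left(81 - 1\right) = 240 \cdot 80 = 19200$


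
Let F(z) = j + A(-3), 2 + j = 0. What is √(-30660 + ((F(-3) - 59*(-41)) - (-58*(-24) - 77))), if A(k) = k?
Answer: I*√29561 ≈ 171.93*I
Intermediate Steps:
j = -2 (j = -2 + 0 = -2)
F(z) = -5 (F(z) = -2 - 3 = -5)
√(-30660 + ((F(-3) - 59*(-41)) - (-58*(-24) - 77))) = √(-30660 + ((-5 - 59*(-41)) - (-58*(-24) - 77))) = √(-30660 + ((-5 + 2419) - (1392 - 77))) = √(-30660 + (2414 - 1*1315)) = √(-30660 + (2414 - 1315)) = √(-30660 + 1099) = √(-29561) = I*√29561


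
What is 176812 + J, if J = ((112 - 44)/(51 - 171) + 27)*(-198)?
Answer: 857891/5 ≈ 1.7158e+5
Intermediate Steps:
J = -26169/5 (J = (68/(-120) + 27)*(-198) = (68*(-1/120) + 27)*(-198) = (-17/30 + 27)*(-198) = (793/30)*(-198) = -26169/5 ≈ -5233.8)
176812 + J = 176812 - 26169/5 = 857891/5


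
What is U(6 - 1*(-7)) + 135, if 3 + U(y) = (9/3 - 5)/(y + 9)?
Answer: 1451/11 ≈ 131.91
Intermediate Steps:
U(y) = -3 - 2/(9 + y) (U(y) = -3 + (9/3 - 5)/(y + 9) = -3 + (9*(⅓) - 5)/(9 + y) = -3 + (3 - 5)/(9 + y) = -3 - 2/(9 + y))
U(6 - 1*(-7)) + 135 = (-29 - 3*(6 - 1*(-7)))/(9 + (6 - 1*(-7))) + 135 = (-29 - 3*(6 + 7))/(9 + (6 + 7)) + 135 = (-29 - 3*13)/(9 + 13) + 135 = (-29 - 39)/22 + 135 = (1/22)*(-68) + 135 = -34/11 + 135 = 1451/11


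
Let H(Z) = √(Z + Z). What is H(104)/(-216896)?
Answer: -√13/54224 ≈ -6.6494e-5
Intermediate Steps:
H(Z) = √2*√Z (H(Z) = √(2*Z) = √2*√Z)
H(104)/(-216896) = (√2*√104)/(-216896) = (√2*(2*√26))*(-1/216896) = (4*√13)*(-1/216896) = -√13/54224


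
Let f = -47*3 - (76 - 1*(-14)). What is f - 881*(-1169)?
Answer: 1029658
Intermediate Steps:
f = -231 (f = -141 - (76 + 14) = -141 - 1*90 = -141 - 90 = -231)
f - 881*(-1169) = -231 - 881*(-1169) = -231 + 1029889 = 1029658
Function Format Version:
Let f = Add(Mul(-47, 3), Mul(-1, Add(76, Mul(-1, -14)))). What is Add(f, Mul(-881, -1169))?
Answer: 1029658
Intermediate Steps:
f = -231 (f = Add(-141, Mul(-1, Add(76, 14))) = Add(-141, Mul(-1, 90)) = Add(-141, -90) = -231)
Add(f, Mul(-881, -1169)) = Add(-231, Mul(-881, -1169)) = Add(-231, 1029889) = 1029658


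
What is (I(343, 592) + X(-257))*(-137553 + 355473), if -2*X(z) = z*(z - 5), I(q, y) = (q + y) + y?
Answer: -7003948800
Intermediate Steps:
I(q, y) = q + 2*y
X(z) = -z*(-5 + z)/2 (X(z) = -z*(z - 5)/2 = -z*(-5 + z)/2)
(I(343, 592) + X(-257))*(-137553 + 355473) = ((343 + 2*592) + (½)*(-257)*(5 - 1*(-257)))*(-137553 + 355473) = ((343 + 1184) + (½)*(-257)*(5 + 257))*217920 = (1527 + (½)*(-257)*262)*217920 = (1527 - 33667)*217920 = -32140*217920 = -7003948800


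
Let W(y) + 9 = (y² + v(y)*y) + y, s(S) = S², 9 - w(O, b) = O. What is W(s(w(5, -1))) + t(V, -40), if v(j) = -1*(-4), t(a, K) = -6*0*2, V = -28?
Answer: 327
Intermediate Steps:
t(a, K) = 0 (t(a, K) = 0*2 = 0)
w(O, b) = 9 - O
v(j) = 4
W(y) = -9 + y² + 5*y (W(y) = -9 + ((y² + 4*y) + y) = -9 + (y² + 5*y) = -9 + y² + 5*y)
W(s(w(5, -1))) + t(V, -40) = (-9 + ((9 - 1*5)²)² + 5*(9 - 1*5)²) + 0 = (-9 + ((9 - 5)²)² + 5*(9 - 5)²) + 0 = (-9 + (4²)² + 5*4²) + 0 = (-9 + 16² + 5*16) + 0 = (-9 + 256 + 80) + 0 = 327 + 0 = 327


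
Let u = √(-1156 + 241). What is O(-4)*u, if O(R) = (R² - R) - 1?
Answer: 19*I*√915 ≈ 574.73*I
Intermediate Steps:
u = I*√915 (u = √(-915) = I*√915 ≈ 30.249*I)
O(R) = -1 + R² - R
O(-4)*u = (-1 + (-4)² - 1*(-4))*(I*√915) = (-1 + 16 + 4)*(I*√915) = 19*(I*√915) = 19*I*√915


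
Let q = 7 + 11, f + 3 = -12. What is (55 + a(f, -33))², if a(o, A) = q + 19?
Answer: 8464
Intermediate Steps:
f = -15 (f = -3 - 12 = -15)
q = 18
a(o, A) = 37 (a(o, A) = 18 + 19 = 37)
(55 + a(f, -33))² = (55 + 37)² = 92² = 8464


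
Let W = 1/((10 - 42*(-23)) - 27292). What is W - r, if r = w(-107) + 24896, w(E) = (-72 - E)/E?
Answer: -70101534599/2815812 ≈ -24896.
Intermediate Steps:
w(E) = (-72 - E)/E
r = 2663837/107 (r = (-72 - 1*(-107))/(-107) + 24896 = -(-72 + 107)/107 + 24896 = -1/107*35 + 24896 = -35/107 + 24896 = 2663837/107 ≈ 24896.)
W = -1/26316 (W = 1/((10 + 966) - 27292) = 1/(976 - 27292) = 1/(-26316) = -1/26316 ≈ -3.8000e-5)
W - r = -1/26316 - 1*2663837/107 = -1/26316 - 2663837/107 = -70101534599/2815812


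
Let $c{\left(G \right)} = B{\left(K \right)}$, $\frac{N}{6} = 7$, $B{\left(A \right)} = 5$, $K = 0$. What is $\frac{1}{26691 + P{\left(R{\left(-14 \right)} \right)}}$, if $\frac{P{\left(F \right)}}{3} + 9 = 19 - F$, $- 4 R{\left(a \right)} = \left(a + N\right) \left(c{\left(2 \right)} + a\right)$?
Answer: $\frac{1}{26532} \approx 3.769 \cdot 10^{-5}$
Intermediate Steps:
$N = 42$ ($N = 6 \cdot 7 = 42$)
$c{\left(G \right)} = 5$
$R{\left(a \right)} = - \frac{\left(5 + a\right) \left(42 + a\right)}{4}$ ($R{\left(a \right)} = - \frac{\left(a + 42\right) \left(5 + a\right)}{4} = - \frac{\left(42 + a\right) \left(5 + a\right)}{4} = - \frac{\left(5 + a\right) \left(42 + a\right)}{4}$)
$P{\left(F \right)} = 30 - 3 F$ ($P{\left(F \right)} = -27 + 3 \left(19 - F\right) = -27 - \left(-57 + 3 F\right) = 30 - 3 F$)
$\frac{1}{26691 + P{\left(R{\left(-14 \right)} \right)}} = \frac{1}{26691 + \left(30 - 3 \left(- \frac{105}{2} - - \frac{329}{2} - \frac{\left(-14\right)^{2}}{4}\right)\right)} = \frac{1}{26691 + \left(30 - 3 \left(- \frac{105}{2} + \frac{329}{2} - 49\right)\right)} = \frac{1}{26691 + \left(30 - 189\right)} = \frac{1}{26691 - 159} = \frac{1}{26532}$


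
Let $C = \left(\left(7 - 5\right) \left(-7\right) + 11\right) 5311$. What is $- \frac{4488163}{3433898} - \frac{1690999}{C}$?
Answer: $\frac{5735208183023}{54712296834} \approx 104.82$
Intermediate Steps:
$C = -15933$ ($C = \left(\left(7 - 5\right) \left(-7\right) + 11\right) 5311 = \left(2 \left(-7\right) + 11\right) 5311 = \left(-14 + 11\right) 5311 = \left(-3\right) 5311 = -15933$)
$- \frac{4488163}{3433898} - \frac{1690999}{C} = - \frac{4488163}{3433898} - \frac{1690999}{-15933} = \left(-4488163\right) \frac{1}{3433898} - - \frac{1690999}{15933} = - \frac{4488163}{3433898} + \frac{1690999}{15933} = \frac{5735208183023}{54712296834}$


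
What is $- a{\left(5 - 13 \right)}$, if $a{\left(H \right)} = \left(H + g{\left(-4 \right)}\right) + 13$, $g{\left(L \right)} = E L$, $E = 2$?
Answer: $3$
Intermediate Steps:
$g{\left(L \right)} = 2 L$
$a{\left(H \right)} = 5 + H$ ($a{\left(H \right)} = \left(H + 2 \left(-4\right)\right) + 13 = \left(H - 8\right) + 13 = \left(-8 + H\right) + 13 = 5 + H$)
$- a{\left(5 - 13 \right)} = - (5 + \left(5 - 13\right)) = - (5 - 8) = \left(-1\right) \left(-3\right) = 3$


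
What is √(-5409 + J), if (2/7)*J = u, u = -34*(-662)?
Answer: √73369 ≈ 270.87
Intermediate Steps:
u = 22508
J = 78778 (J = (7/2)*22508 = 78778)
√(-5409 + J) = √(-5409 + 78778) = √73369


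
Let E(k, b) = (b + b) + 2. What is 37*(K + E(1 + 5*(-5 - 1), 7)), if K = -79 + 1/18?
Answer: -41921/18 ≈ -2328.9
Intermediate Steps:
K = -1421/18 (K = -79 + 1/18 = -1421/18 ≈ -78.944)
E(k, b) = 2 + 2*b (E(k, b) = 2*b + 2 = 2 + 2*b)
37*(K + E(1 + 5*(-5 - 1), 7)) = 37*(-1421/18 + (2 + 2*7)) = 37*(-1421/18 + (2 + 14)) = 37*(-1421/18 + 16) = 37*(-1133/18) = -41921/18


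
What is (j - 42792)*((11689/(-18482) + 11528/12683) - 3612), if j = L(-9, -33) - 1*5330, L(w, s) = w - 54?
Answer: 3708554228488105/21309746 ≈ 1.7403e+8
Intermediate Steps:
L(w, s) = -54 + w
j = -5393 (j = (-54 - 9) - 1*5330 = -63 - 5330 = -5393)
(j - 42792)*((11689/(-18482) + 11528/12683) - 3612) = (-5393 - 42792)*((11689/(-18482) + 11528/12683) - 3612) = -48185*((11689*(-1/18482) + 11528*(1/12683)) - 3612) = -48185*((-11689/18482 + 1048/1153) - 3612) = -48185*(5891719/21309746 - 3612) = -48185*(-76964910833/21309746) = 3708554228488105/21309746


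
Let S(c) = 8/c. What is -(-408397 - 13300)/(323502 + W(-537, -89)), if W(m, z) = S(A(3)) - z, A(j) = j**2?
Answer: 3795273/2912327 ≈ 1.3032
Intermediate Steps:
W(m, z) = 8/9 - z (W(m, z) = 8/(3**2) - z = 8/9 - z)
-(-408397 - 13300)/(323502 + W(-537, -89)) = -(-408397 - 13300)/(323502 + (8/9 - 1*(-89))) = -(-421697)/(323502 + (8/9 + 89)) = -(-421697)/(323502 + 809/9) = -(-421697)/2912327/9 = -(-421697)*9/2912327 = -1*(-3795273/2912327) = 3795273/2912327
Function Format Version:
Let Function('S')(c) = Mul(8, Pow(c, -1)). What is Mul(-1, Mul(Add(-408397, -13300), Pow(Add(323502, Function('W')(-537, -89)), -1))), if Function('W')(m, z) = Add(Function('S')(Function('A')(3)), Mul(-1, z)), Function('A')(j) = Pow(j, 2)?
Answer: Rational(3795273, 2912327) ≈ 1.3032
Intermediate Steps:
Function('W')(m, z) = Add(Rational(8, 9), Mul(-1, z)) (Function('W')(m, z) = Add(Mul(8, Pow(Pow(3, 2), -1)), Mul(-1, z)) = Add(Mul(8, Pow(9, -1)), Mul(-1, z)) = Add(Mul(8, Rational(1, 9)), Mul(-1, z)) = Add(Rational(8, 9), Mul(-1, z)))
Mul(-1, Mul(Add(-408397, -13300), Pow(Add(323502, Function('W')(-537, -89)), -1))) = Mul(-1, Mul(Add(-408397, -13300), Pow(Add(323502, Add(Rational(8, 9), Mul(-1, -89))), -1))) = Mul(-1, Mul(-421697, Pow(Add(323502, Add(Rational(8, 9), 89)), -1))) = Mul(-1, Mul(-421697, Pow(Add(323502, Rational(809, 9)), -1))) = Mul(-1, Mul(-421697, Pow(Rational(2912327, 9), -1))) = Mul(-1, Mul(-421697, Rational(9, 2912327))) = Mul(-1, Rational(-3795273, 2912327)) = Rational(3795273, 2912327)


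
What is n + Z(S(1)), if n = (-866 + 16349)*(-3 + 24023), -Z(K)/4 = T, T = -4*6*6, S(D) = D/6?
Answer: 371902236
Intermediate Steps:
S(D) = D/6 (S(D) = D*(⅙) = D/6)
T = -144 (T = -24*6 = -144)
Z(K) = 576 (Z(K) = -4*(-144) = 576)
n = 371901660 (n = 15483*24020 = 371901660)
n + Z(S(1)) = 371901660 + 576 = 371902236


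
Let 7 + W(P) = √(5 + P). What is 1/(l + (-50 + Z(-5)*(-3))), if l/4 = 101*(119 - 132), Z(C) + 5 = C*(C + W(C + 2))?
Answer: -5467/29887639 - 15*√2/29887639 ≈ -0.00018363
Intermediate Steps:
W(P) = -7 + √(5 + P)
Z(C) = -5 + C*(-7 + C + √(7 + C)) (Z(C) = -5 + C*(C + (-7 + √(5 + (C + 2)))) = -5 + C*(C + (-7 + √(5 + (2 + C)))) = -5 + C*(C + (-7 + √(7 + C))) = -5 + C*(-7 + C + √(7 + C)))
l = -5252 (l = 4*(101*(119 - 132)) = 4*(101*(-13)) = 4*(-1313) = -5252)
1/(l + (-50 + Z(-5)*(-3))) = 1/(-5252 + (-50 + (-5 + (-5)² - 5*(-7 + √(7 - 5)))*(-3))) = 1/(-5252 + (-50 + (-5 + 25 - 5*(-7 + √2))*(-3))) = 1/(-5252 + (-50 + (-5 + 25 + (35 - 5*√2))*(-3))) = 1/(-5252 + (-50 + (55 - 5*√2)*(-3))) = 1/(-5252 + (-50 + (-165 + 15*√2))) = 1/(-5252 + (-215 + 15*√2)) = 1/(-5467 + 15*√2)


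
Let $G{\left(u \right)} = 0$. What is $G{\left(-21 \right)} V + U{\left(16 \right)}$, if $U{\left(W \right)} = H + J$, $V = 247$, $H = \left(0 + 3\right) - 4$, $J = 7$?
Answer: $6$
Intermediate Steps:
$H = -1$ ($H = 3 - 4 = -1$)
$U{\left(W \right)} = 6$ ($U{\left(W \right)} = -1 + 7 = 6$)
$G{\left(-21 \right)} V + U{\left(16 \right)} = 0 \cdot 247 + 6 = 0 + 6 = 6$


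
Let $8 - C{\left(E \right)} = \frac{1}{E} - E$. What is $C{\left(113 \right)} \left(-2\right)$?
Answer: $- \frac{27344}{113} \approx -241.98$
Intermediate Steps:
$C{\left(E \right)} = 8 + E - \frac{1}{E}$ ($C{\left(E \right)} = 8 - \left(\frac{1}{E} - E\right) = 8 + \left(E - \frac{1}{E}\right) = 8 + E - \frac{1}{E}$)
$C{\left(113 \right)} \left(-2\right) = \left(8 + 113 - \frac{1}{113}\right) \left(-2\right) = \frac{13672}{113} \left(-2\right) = - \frac{27344}{113}$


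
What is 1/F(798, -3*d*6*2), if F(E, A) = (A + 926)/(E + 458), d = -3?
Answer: 628/517 ≈ 1.2147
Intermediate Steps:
F(E, A) = (926 + A)/(458 + E)
1/F(798, -3*d*6*2) = 1/((926 - 3*(-3*6)*2)/(458 + 798)) = 1/((926 - (-54)*2)/1256) = 1/((926 - 3*(-36))/1256) = 1/((926 + 108)/1256) = 1/((1/1256)*1034) = 1/(517/628) = 628/517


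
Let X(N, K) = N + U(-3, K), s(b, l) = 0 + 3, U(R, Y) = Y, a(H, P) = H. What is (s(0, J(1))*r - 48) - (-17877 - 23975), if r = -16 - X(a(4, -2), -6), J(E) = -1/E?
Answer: 41762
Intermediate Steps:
s(b, l) = 3
X(N, K) = K + N (X(N, K) = N + K = K + N)
r = -14 (r = -16 - (-6 + 4) = -16 - 1*(-2) = -16 + 2 = -14)
(s(0, J(1))*r - 48) - (-17877 - 23975) = (3*(-14) - 48) - (-17877 - 23975) = (-42 - 48) - 1*(-41852) = -90 + 41852 = 41762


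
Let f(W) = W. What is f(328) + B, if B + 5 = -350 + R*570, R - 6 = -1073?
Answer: -608217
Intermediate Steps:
R = -1067 (R = 6 - 1073 = -1067)
B = -608545 (B = -5 + (-350 - 1067*570) = -5 + (-350 - 608190) = -5 - 608540 = -608545)
f(328) + B = 328 - 608545 = -608217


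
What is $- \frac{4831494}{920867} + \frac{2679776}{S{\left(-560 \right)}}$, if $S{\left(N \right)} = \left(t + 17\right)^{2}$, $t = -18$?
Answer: $\frac{2467712454298}{920867} \approx 2.6798 \cdot 10^{6}$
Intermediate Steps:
$S{\left(N \right)} = 1$ ($S{\left(N \right)} = \left(-18 + 17\right)^{2} = \left(-1\right)^{2} = 1$)
$- \frac{4831494}{920867} + \frac{2679776}{S{\left(-560 \right)}} = - \frac{4831494}{920867} + \frac{2679776}{1} = \left(-4831494\right) \frac{1}{920867} + 2679776 \cdot 1 = - \frac{4831494}{920867} + 2679776 = \frac{2467712454298}{920867}$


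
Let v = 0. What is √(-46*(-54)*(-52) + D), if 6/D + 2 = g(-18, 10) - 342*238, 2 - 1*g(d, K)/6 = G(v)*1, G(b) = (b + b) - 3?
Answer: I*√53449326276465/20342 ≈ 359.4*I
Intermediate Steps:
G(b) = -3 + 2*b (G(b) = 2*b - 3 = -3 + 2*b)
g(d, K) = 30 (g(d, K) = 12 - 6*(-3 + 2*0) = 12 - 6*(-3 + 0) = 12 - (-18) = 12 - 6*(-3) = 12 + 18 = 30)
D = -3/40684 (D = 6/(-2 + (30 - 342*238)) = 6/(-2 + (30 - 81396)) = 6/(-2 - 81366) = 6/(-81368) = 6*(-1/81368) = -3/40684 ≈ -7.3739e-5)
√(-46*(-54)*(-52) + D) = √(-46*(-54)*(-52) - 3/40684) = √(2484*(-52) - 3/40684) = √(-129168 - 3/40684) = √(-5255070915/40684) = I*√53449326276465/20342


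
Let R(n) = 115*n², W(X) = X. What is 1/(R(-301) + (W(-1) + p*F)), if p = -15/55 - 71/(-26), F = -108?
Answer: 143/1489895340 ≈ 9.5980e-8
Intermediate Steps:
p = 703/286 (p = -15*1/55 - 71*(-1/26) = -3/11 + 71/26 = 703/286 ≈ 2.4580)
1/(R(-301) + (W(-1) + p*F)) = 1/(115*(-301)² + (-1 + (703/286)*(-108))) = 1/(115*90601 + (-1 - 37962/143)) = 1/(10419115 - 38105/143) = 1/(1489895340/143) = 143/1489895340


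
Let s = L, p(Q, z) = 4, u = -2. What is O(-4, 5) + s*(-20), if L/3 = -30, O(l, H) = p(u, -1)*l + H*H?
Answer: 1809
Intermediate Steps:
O(l, H) = H**2 + 4*l (O(l, H) = 4*l + H*H = 4*l + H**2 = H**2 + 4*l)
L = -90 (L = 3*(-30) = -90)
s = -90
O(-4, 5) + s*(-20) = (5**2 + 4*(-4)) - 90*(-20) = (25 - 16) + 1800 = 9 + 1800 = 1809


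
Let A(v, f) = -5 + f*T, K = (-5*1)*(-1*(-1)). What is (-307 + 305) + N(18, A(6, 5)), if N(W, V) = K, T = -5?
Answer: -7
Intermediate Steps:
K = -5 (K = -5*1 = -5)
A(v, f) = -5 - 5*f (A(v, f) = -5 + f*(-5) = -5 - 5*f)
N(W, V) = -5
(-307 + 305) + N(18, A(6, 5)) = (-307 + 305) - 5 = -2 - 5 = -7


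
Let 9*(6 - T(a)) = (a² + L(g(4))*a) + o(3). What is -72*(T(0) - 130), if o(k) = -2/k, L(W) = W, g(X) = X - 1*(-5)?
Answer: 26768/3 ≈ 8922.7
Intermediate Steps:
g(X) = 5 + X (g(X) = X + 5 = 5 + X)
T(a) = 164/27 - a - a²/9 (T(a) = 6 - ((a² + (5 + 4)*a) - 2/3)/9 = 6 - ((a² + 9*a) - 2*⅓)/9 = 6 - ((a² + 9*a) - ⅔)/9 = 6 - (-⅔ + a² + 9*a)/9 = 6 + (2/27 - a - a²/9) = 164/27 - a - a²/9)
-72*(T(0) - 130) = -72*((164/27 - 1*0 - ⅑*0²) - 130) = -72*((164/27 + 0 - ⅑*0) - 130) = -72*((164/27 + 0 + 0) - 130) = -72*(164/27 - 130) = -72*(-3346/27) = 26768/3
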